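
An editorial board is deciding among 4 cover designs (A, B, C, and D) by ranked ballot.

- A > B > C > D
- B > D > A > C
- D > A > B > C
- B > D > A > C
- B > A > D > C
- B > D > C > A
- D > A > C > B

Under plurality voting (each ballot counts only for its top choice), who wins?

B

First-place vote totals:
  A: 1
  B: 4
  C: 0
  D: 2
B has the most first-place votes.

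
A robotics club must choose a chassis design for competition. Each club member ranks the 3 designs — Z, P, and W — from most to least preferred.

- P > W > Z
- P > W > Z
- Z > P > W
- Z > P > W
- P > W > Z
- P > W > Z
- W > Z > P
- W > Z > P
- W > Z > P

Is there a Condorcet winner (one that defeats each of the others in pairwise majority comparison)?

Head-to-head results (9 voters total):
Z vs P: Z wins 5–4.
Z vs W: W wins 7–2.
P vs W: P wins 6–3.
No candidate beats all others: Z beats P beats W beats Z, a majority cycle.

No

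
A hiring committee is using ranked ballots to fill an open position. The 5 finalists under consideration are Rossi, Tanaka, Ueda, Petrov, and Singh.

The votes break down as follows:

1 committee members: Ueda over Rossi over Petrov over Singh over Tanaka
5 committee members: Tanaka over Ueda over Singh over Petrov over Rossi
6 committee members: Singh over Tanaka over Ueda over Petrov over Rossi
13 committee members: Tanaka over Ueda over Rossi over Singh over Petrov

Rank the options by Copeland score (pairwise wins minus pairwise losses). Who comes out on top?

Tanaka

Pairwise results:
  Rossi vs Tanaka: Tanaka wins 24–1.
  Rossi vs Ueda: Ueda wins 25–0.
  Rossi vs Petrov: Rossi wins 14–11.
  Rossi vs Singh: Rossi wins 14–11.
  Tanaka vs Ueda: Tanaka wins 24–1.
  Tanaka vs Petrov: Tanaka wins 24–1.
  Tanaka vs Singh: Tanaka wins 18–7.
  Ueda vs Petrov: Ueda wins 25–0.
  Ueda vs Singh: Ueda wins 19–6.
  Petrov vs Singh: Singh wins 24–1.
Copeland scores (wins − losses):
  Rossi: 2 − 2 = 0
  Tanaka: 4 − 0 = 4
  Ueda: 3 − 1 = 2
  Petrov: 0 − 4 = -4
  Singh: 1 − 3 = -2
Tanaka has the best Copeland score.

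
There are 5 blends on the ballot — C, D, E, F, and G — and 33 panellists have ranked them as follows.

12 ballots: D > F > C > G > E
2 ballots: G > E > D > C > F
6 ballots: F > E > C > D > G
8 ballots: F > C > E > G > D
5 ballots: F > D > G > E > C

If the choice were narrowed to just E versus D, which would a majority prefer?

Ballots ranking E above D: 2+6+8 = 16.
Ballots ranking D above E: 12+5 = 17.
D wins the head-to-head, 17–16.

D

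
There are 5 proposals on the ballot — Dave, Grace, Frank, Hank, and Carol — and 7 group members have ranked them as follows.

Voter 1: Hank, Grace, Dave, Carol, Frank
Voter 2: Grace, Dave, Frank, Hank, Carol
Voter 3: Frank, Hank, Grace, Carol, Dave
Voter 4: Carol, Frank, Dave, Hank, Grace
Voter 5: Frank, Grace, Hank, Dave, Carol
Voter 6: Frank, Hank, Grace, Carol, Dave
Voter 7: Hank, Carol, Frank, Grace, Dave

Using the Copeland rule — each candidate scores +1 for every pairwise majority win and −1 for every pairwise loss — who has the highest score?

Pairwise results:
  Dave vs Grace: Grace wins 6–1.
  Dave vs Frank: Frank wins 5–2.
  Dave vs Hank: Hank wins 5–2.
  Dave vs Carol: Carol wins 4–3.
  Grace vs Frank: Frank wins 5–2.
  Grace vs Hank: Hank wins 5–2.
  Grace vs Carol: Grace wins 5–2.
  Frank vs Hank: Frank wins 5–2.
  Frank vs Carol: Frank wins 4–3.
  Hank vs Carol: Hank wins 6–1.
Copeland scores (wins − losses):
  Dave: 0 − 4 = -4
  Grace: 2 − 2 = 0
  Frank: 4 − 0 = 4
  Hank: 3 − 1 = 2
  Carol: 1 − 3 = -2
Frank has the best Copeland score.

Frank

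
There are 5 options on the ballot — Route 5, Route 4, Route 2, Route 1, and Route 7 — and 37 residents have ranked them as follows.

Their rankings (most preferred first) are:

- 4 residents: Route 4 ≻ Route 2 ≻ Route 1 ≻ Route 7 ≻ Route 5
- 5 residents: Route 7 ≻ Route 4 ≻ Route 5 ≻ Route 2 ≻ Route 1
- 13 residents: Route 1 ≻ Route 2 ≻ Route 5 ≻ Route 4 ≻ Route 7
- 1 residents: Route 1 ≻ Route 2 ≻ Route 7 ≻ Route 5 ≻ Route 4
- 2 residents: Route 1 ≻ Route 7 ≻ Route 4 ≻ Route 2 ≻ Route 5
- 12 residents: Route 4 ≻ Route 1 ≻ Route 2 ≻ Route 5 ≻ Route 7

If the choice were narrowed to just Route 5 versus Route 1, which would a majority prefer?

Route 1

Ballots ranking Route 5 above Route 1: 5.
Ballots ranking Route 1 above Route 5: 4+13+1+2+12 = 32.
Route 1 wins the head-to-head, 32–5.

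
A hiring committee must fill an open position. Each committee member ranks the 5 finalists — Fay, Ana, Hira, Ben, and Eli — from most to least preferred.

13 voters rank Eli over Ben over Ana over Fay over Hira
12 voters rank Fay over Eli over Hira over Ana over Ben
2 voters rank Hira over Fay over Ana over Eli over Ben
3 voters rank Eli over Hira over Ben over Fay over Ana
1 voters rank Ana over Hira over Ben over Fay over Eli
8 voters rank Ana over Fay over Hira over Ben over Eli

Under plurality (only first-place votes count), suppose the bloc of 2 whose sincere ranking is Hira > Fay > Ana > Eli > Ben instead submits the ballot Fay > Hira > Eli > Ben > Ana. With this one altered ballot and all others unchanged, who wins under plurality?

Eli

First-place totals with the altered ballot: Fay 14, Ana 9, Hira 0, Ben 0, Eli 16.
The winner is unchanged: still Eli.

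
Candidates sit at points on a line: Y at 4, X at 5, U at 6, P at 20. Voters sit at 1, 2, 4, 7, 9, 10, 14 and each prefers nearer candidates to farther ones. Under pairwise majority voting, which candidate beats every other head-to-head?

U

With single-peaked preferences on a line, the Condorcet winner is the candidate closest to the median voter.
The median voter (position 7) is closest to U at 6.
Check: U vs Y — voters closer to U: 4 of 7.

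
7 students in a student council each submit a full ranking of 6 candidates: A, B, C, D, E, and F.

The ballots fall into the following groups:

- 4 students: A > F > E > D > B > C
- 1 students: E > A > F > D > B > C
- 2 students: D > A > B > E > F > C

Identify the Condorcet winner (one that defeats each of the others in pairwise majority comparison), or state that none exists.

A

Head-to-head results (7 voters total):
A vs B: A wins 7–0.
A vs C: A wins 7–0.
A vs D: A wins 5–2.
A vs E: A wins 6–1.
A vs F: A wins 7–0.
B vs C: B wins 7–0.
B vs D: D wins 7–0.
B vs E: E wins 5–2.
B vs F: F wins 5–2.
C vs D: D wins 7–0.
C vs E: E wins 7–0.
C vs F: F wins 7–0.
D vs E: E wins 5–2.
D vs F: F wins 5–2.
E vs F: F wins 4–3.
A beats each rival — B (7–0), C (7–0), D (5–2), E (6–1), F (7–0) — so A is the Condorcet winner.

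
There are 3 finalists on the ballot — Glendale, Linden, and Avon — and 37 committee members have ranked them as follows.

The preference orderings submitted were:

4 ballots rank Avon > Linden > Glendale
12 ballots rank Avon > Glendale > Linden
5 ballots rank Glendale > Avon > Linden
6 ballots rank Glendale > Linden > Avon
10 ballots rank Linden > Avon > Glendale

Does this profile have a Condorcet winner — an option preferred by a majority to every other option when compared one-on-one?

Head-to-head results (37 voters total):
Glendale vs Linden: Glendale wins 23–14.
Glendale vs Avon: Avon wins 26–11.
Linden vs Avon: Avon wins 21–16.
Avon beats each rival — Glendale (26–11), Linden (21–16) — so Avon is the Condorcet winner.

Yes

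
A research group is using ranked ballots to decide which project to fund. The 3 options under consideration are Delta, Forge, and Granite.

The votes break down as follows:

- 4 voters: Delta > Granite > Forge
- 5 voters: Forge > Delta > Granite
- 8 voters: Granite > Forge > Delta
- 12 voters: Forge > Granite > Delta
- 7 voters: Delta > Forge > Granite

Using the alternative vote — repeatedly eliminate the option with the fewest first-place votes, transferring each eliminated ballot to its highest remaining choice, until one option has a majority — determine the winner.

Round 1: Forge 17, Delta 11, Granite 8. Granite has the fewest and is eliminated.
Round 2: Forge 25, Delta 11. Forge has a majority.

Forge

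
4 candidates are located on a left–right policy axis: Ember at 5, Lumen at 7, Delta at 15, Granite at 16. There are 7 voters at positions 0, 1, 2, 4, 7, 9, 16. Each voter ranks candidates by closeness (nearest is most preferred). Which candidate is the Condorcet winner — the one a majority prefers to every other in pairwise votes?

With single-peaked preferences on a line, the Condorcet winner is the candidate closest to the median voter.
The median voter (position 4) is closest to Ember at 5.
Check: Ember vs Granite — voters closer to Ember: 6 of 7.

Ember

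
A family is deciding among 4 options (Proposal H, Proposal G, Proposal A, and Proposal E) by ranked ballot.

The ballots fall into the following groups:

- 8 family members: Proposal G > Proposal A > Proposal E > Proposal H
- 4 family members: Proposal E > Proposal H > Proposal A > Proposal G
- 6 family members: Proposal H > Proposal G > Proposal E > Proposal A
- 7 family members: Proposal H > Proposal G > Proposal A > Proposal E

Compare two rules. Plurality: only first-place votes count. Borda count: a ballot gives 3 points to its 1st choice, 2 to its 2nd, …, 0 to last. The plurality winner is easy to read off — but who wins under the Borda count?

Proposal G

Plurality first-place counts: Proposal H 13, Proposal G 8, Proposal A 0, Proposal E 4 → Proposal H.
Borda totals: Proposal H 47, Proposal G 50, Proposal A 27, Proposal E 26 → Proposal G.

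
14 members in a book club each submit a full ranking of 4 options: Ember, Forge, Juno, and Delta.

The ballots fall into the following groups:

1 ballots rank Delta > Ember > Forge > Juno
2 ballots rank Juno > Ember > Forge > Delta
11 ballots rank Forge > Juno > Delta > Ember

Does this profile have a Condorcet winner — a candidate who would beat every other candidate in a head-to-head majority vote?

Yes

Head-to-head results (14 voters total):
Ember vs Forge: Forge wins 11–3.
Ember vs Juno: Juno wins 13–1.
Ember vs Delta: Delta wins 12–2.
Forge vs Juno: Forge wins 12–2.
Forge vs Delta: Forge wins 13–1.
Juno vs Delta: Juno wins 13–1.
Forge beats each rival — Ember (11–3), Juno (12–2), Delta (13–1) — so Forge is the Condorcet winner.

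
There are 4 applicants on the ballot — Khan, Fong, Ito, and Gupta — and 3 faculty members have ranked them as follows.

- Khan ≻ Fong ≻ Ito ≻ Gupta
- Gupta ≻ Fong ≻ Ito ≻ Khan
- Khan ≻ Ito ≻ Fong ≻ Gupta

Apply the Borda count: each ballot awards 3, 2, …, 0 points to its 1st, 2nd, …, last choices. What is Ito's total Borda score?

Borda scores:
  Khan: 3 + 0 + 3 = 6
  Fong: 2 + 2 + 1 = 5
  Ito: 1 + 1 + 2 = 4
  Gupta: 0 + 3 + 0 = 3

4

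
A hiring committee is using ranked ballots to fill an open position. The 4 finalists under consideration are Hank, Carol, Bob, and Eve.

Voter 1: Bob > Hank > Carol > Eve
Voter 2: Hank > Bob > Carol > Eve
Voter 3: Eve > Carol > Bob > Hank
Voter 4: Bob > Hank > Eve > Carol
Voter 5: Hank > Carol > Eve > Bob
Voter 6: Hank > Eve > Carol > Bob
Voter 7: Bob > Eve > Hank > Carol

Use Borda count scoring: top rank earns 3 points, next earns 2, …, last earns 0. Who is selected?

Borda scores:
  Hank: 2 + 3 + 0 + 2 + 3 + 3 + 1 = 14
  Carol: 1 + 1 + 2 + 0 + 2 + 1 + 0 = 7
  Bob: 3 + 2 + 1 + 3 + 0 + 0 + 3 = 12
  Eve: 0 + 0 + 3 + 1 + 1 + 2 + 2 = 9
Hank has the highest total.

Hank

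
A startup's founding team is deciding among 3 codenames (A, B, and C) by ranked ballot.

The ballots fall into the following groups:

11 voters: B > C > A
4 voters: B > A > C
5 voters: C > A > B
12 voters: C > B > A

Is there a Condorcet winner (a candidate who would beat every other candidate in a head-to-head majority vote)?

Head-to-head results (32 voters total):
A vs B: B wins 27–5.
A vs C: C wins 28–4.
B vs C: C wins 17–15.
C beats each rival — A (28–4), B (17–15) — so C is the Condorcet winner.

Yes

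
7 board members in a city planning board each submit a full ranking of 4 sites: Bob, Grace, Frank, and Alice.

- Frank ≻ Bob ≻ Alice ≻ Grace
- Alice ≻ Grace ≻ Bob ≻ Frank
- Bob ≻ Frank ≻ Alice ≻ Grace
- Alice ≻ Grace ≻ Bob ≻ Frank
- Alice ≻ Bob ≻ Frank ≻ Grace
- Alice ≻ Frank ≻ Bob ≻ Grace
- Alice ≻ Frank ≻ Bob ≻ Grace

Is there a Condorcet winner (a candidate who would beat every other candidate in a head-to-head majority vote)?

Yes

Head-to-head results (7 voters total):
Bob vs Grace: Bob wins 5–2.
Bob vs Frank: Bob wins 4–3.
Bob vs Alice: Alice wins 5–2.
Grace vs Frank: Frank wins 5–2.
Grace vs Alice: Alice wins 7–0.
Frank vs Alice: Alice wins 5–2.
Alice beats each rival — Bob (5–2), Grace (7–0), Frank (5–2) — so Alice is the Condorcet winner.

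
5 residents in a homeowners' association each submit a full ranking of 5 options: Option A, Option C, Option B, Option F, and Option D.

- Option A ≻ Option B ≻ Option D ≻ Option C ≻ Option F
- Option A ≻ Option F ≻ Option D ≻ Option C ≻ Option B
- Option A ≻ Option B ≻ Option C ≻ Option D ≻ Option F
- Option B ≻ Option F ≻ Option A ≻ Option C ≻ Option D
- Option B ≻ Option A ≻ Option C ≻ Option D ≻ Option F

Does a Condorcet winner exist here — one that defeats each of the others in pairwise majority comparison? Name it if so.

Head-to-head results (5 voters total):
Option A vs Option C: Option A wins 5–0.
Option A vs Option B: Option A wins 3–2.
Option A vs Option F: Option A wins 4–1.
Option A vs Option D: Option A wins 5–0.
Option C vs Option B: Option B wins 4–1.
Option C vs Option F: Option C wins 3–2.
Option C vs Option D: Option C wins 3–2.
Option B vs Option F: Option B wins 4–1.
Option B vs Option D: Option B wins 4–1.
Option F vs Option D: Option D wins 3–2.
Option A beats each rival — Option C (5–0), Option B (3–2), Option F (4–1), Option D (5–0) — so Option A is the Condorcet winner.

Option A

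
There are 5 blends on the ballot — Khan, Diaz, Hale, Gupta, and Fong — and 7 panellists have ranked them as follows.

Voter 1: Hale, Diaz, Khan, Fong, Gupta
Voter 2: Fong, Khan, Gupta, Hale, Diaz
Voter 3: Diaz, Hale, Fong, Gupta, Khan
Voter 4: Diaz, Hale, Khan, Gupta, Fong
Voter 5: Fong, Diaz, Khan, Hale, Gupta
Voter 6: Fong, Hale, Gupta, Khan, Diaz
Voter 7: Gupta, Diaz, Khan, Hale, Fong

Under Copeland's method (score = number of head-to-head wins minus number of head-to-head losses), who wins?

Diaz

Pairwise results:
  Khan vs Diaz: Diaz wins 5–2.
  Khan vs Hale: Hale wins 4–3.
  Khan vs Gupta: Khan wins 4–3.
  Khan vs Fong: Fong wins 4–3.
  Diaz vs Hale: Diaz wins 4–3.
  Diaz vs Gupta: Diaz wins 4–3.
  Diaz vs Fong: Diaz wins 4–3.
  Hale vs Gupta: Hale wins 5–2.
  Hale vs Fong: Hale wins 4–3.
  Gupta vs Fong: Fong wins 5–2.
Copeland scores (wins − losses):
  Khan: 1 − 3 = -2
  Diaz: 4 − 0 = 4
  Hale: 3 − 1 = 2
  Gupta: 0 − 4 = -4
  Fong: 2 − 2 = 0
Diaz has the best Copeland score.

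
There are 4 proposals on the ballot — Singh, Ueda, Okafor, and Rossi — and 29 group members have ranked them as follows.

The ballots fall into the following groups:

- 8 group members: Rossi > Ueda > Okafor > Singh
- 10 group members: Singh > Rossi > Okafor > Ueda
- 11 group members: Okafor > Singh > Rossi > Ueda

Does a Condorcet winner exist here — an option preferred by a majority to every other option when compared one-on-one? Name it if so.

No Condorcet winner

Head-to-head results (29 voters total):
Singh vs Ueda: Singh wins 21–8.
Singh vs Okafor: Okafor wins 19–10.
Singh vs Rossi: Singh wins 21–8.
Ueda vs Okafor: Okafor wins 21–8.
Ueda vs Rossi: Rossi wins 29–0.
Okafor vs Rossi: Rossi wins 18–11.
No candidate beats all others: Singh beats Rossi beats Okafor beats Singh, a majority cycle.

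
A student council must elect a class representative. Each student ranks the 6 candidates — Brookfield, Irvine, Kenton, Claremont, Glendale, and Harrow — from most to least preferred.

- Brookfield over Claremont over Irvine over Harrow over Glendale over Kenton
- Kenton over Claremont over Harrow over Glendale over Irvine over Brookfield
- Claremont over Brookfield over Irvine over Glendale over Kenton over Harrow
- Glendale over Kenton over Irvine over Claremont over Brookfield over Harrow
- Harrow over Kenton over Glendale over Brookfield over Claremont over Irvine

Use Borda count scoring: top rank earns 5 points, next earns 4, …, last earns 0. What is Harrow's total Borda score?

Borda scores:
  Brookfield: 5 + 0 + 4 + 1 + 2 = 12
  Irvine: 3 + 1 + 3 + 3 + 0 = 10
  Kenton: 0 + 5 + 1 + 4 + 4 = 14
  Claremont: 4 + 4 + 5 + 2 + 1 = 16
  Glendale: 1 + 2 + 2 + 5 + 3 = 13
  Harrow: 2 + 3 + 0 + 0 + 5 = 10

10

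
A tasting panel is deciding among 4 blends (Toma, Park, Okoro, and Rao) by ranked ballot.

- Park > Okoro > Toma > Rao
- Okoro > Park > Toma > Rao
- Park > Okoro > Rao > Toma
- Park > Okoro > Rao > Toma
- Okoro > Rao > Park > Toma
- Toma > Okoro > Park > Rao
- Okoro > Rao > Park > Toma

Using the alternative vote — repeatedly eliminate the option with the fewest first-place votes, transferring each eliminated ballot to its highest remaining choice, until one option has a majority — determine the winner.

Okoro

Round 1: Park 3, Okoro 3, Toma 1, Rao 0. Rao has the fewest and is eliminated.
Round 2: Park 3, Okoro 3, Toma 1. Toma has the fewest and is eliminated.
Round 3: Okoro 4, Park 3. Okoro has a majority.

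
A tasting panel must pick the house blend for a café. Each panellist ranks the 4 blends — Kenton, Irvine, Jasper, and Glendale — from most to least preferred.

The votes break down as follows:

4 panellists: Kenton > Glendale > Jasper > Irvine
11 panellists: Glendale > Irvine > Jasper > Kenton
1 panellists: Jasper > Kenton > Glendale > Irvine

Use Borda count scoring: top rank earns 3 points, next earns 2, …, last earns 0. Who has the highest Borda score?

Glendale

Borda scores:
  Kenton: 4·3 + 11·0 + 2 = 14
  Irvine: 4·0 + 11·2 + 0 = 22
  Jasper: 4·1 + 11·1 + 3 = 18
  Glendale: 4·2 + 11·3 + 1 = 42
Glendale has the highest total.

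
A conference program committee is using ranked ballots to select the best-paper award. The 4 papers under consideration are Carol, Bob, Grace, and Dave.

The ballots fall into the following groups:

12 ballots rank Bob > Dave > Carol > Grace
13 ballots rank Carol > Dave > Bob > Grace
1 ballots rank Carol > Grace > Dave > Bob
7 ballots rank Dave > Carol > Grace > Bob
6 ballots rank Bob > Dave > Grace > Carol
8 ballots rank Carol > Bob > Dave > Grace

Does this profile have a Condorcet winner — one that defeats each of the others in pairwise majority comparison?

No

Head-to-head results (47 voters total):
Carol vs Bob: Carol wins 29–18.
Carol vs Grace: Carol wins 41–6.
Carol vs Dave: Dave wins 25–22.
Bob vs Grace: Bob wins 39–8.
Bob vs Dave: Bob wins 26–21.
Grace vs Dave: Dave wins 46–1.
No candidate beats all others: Carol beats Bob beats Dave beats Carol, a majority cycle.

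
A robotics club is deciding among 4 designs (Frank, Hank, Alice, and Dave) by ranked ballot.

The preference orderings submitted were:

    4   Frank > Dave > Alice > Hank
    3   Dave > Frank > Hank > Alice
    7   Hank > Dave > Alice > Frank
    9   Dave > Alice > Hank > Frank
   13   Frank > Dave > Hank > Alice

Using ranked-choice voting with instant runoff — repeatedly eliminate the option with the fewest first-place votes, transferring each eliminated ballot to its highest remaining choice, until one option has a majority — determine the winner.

Round 1: Frank 17, Dave 12, Hank 7, Alice 0. Alice has the fewest and is eliminated.
Round 2: Frank 17, Dave 12, Hank 7. Hank has the fewest and is eliminated.
Round 3: Dave 19, Frank 17. Dave has a majority.

Dave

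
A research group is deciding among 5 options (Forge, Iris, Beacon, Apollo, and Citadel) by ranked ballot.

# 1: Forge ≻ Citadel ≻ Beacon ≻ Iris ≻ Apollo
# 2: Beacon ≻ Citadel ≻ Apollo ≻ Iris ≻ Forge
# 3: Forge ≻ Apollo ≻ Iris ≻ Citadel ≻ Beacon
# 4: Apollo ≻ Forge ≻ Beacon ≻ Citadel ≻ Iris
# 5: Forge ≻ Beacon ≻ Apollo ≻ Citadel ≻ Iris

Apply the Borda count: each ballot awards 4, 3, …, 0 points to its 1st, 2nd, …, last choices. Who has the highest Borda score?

Borda scores:
  Forge: 4 + 0 + 4 + 3 + 4 = 15
  Iris: 1 + 1 + 2 + 0 + 0 = 4
  Beacon: 2 + 4 + 0 + 2 + 3 = 11
  Apollo: 0 + 2 + 3 + 4 + 2 = 11
  Citadel: 3 + 3 + 1 + 1 + 1 = 9
Forge has the highest total.

Forge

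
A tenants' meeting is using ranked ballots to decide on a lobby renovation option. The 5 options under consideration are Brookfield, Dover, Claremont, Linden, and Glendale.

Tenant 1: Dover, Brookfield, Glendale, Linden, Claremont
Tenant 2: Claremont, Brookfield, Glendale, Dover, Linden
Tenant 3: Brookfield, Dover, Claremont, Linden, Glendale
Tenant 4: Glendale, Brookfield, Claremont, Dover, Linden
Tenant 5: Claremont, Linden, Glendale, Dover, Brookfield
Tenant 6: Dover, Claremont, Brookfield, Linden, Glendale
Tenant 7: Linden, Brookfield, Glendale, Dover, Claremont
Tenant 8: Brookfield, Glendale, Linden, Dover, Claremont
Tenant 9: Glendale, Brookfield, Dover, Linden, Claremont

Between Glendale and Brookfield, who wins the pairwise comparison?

Ballots ranking Glendale above Brookfield: 3.
Ballots ranking Brookfield above Glendale: 6.
Brookfield wins the head-to-head, 6–3.

Brookfield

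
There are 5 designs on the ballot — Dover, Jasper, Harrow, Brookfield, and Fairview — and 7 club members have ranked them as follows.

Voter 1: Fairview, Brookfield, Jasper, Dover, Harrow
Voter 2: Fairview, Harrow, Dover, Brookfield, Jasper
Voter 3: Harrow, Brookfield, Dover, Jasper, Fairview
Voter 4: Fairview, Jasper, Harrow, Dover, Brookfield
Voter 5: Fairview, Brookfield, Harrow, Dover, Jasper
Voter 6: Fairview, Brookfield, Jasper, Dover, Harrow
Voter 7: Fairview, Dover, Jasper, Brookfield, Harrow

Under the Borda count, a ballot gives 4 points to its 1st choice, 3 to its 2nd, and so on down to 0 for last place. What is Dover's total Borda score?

11

Borda scores:
  Dover: 1 + 2 + 2 + 1 + 1 + 1 + 3 = 11
  Jasper: 2 + 0 + 1 + 3 + 0 + 2 + 2 = 10
  Harrow: 0 + 3 + 4 + 2 + 2 + 0 + 0 = 11
  Brookfield: 3 + 1 + 3 + 0 + 3 + 3 + 1 = 14
  Fairview: 4 + 4 + 0 + 4 + 4 + 4 + 4 = 24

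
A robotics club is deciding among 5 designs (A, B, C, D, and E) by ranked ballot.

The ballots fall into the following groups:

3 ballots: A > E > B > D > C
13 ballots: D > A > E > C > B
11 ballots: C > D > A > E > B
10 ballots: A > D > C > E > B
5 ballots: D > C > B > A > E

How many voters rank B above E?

5

Ballots ranking B above E: 5.
Ballots ranking E above B: 3+13+11+10 = 37.
So 5 of 42 voters prefer B to E.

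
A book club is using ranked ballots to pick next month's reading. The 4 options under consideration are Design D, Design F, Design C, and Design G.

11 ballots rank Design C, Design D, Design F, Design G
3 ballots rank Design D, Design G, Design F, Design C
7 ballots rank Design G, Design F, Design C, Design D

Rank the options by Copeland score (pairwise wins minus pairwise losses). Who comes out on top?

Pairwise results:
  Design D vs Design F: Design D wins 14–7.
  Design D vs Design C: Design C wins 18–3.
  Design D vs Design G: Design D wins 14–7.
  Design F vs Design C: Design C wins 11–10.
  Design F vs Design G: Design F wins 11–10.
  Design C vs Design G: Design C wins 11–10.
Copeland scores (wins − losses):
  Design D: 2 − 1 = 1
  Design F: 1 − 2 = -1
  Design C: 3 − 0 = 3
  Design G: 0 − 3 = -3
Design C has the best Copeland score.

Design C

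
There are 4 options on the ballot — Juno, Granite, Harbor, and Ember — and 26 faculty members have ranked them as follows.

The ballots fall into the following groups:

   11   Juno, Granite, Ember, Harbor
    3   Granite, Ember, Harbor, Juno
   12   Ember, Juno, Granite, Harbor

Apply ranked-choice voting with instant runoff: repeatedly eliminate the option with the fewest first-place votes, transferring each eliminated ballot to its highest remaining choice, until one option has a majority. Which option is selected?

Round 1: Ember 12, Juno 11, Granite 3, Harbor 0. Harbor has the fewest and is eliminated.
Round 2: Ember 12, Juno 11, Granite 3. Granite has the fewest and is eliminated.
Round 3: Ember 15, Juno 11. Ember has a majority.

Ember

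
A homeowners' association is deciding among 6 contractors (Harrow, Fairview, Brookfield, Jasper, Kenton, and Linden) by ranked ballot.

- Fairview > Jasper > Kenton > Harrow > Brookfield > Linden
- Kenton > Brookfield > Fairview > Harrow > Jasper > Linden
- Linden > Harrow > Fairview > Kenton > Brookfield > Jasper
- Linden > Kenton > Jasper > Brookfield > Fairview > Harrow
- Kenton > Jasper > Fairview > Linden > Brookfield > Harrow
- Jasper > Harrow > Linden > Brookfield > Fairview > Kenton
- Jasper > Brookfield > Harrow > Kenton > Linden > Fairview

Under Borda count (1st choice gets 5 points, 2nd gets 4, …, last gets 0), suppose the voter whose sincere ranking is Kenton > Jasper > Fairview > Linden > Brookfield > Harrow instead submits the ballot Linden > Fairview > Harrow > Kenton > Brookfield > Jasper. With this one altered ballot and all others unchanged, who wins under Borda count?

Linden

Borda totals with the altered ballot: Harrow 18, Fairview 17, Brookfield 15, Jasper 18, Kenton 18, Linden 19.
The switch changes the winner from Jasper to Linden.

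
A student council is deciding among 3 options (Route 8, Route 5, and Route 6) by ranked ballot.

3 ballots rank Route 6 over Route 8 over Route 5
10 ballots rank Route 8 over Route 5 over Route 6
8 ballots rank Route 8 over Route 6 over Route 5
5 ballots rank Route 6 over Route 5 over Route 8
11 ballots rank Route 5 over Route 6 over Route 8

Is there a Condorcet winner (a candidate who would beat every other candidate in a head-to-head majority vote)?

No

Head-to-head results (37 voters total):
Route 8 vs Route 5: Route 8 wins 21–16.
Route 8 vs Route 6: Route 6 wins 19–18.
Route 5 vs Route 6: Route 5 wins 21–16.
No candidate beats all others: Route 8 beats Route 5 beats Route 6 beats Route 8, a majority cycle.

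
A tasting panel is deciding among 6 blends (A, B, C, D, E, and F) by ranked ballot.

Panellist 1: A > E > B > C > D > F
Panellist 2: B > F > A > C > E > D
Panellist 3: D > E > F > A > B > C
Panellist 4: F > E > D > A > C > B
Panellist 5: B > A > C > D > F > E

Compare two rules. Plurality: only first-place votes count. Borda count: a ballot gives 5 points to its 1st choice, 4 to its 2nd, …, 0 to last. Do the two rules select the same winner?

Plurality first-place counts: A 1, B 2, C 0, D 1, E 0, F 1 → B.
Borda totals: A 16, B 14, C 8, D 11, E 13, F 13 → A.
The two rules disagree: plurality picks B, Borda picks A.

No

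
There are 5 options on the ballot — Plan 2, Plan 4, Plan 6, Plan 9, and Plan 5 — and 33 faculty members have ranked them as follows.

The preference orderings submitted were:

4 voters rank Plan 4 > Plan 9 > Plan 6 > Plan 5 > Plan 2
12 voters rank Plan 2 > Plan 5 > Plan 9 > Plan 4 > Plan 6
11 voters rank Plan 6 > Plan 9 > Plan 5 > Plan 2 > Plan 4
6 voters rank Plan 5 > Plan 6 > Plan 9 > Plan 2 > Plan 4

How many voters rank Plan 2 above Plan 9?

12

Ballots ranking Plan 2 above Plan 9: 12.
Ballots ranking Plan 9 above Plan 2: 4+11+6 = 21.
So 12 of 33 voters prefer Plan 2 to Plan 9.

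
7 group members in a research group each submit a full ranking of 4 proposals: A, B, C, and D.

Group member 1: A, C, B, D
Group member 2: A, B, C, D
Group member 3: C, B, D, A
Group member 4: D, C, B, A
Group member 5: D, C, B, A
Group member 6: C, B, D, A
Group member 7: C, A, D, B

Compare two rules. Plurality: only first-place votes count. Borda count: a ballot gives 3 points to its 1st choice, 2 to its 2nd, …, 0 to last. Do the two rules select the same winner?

Plurality first-place counts: A 2, B 0, C 3, D 2 → C.
Borda totals: A 8, B 9, C 16, D 9 → C.
The two rules agree on C.

Yes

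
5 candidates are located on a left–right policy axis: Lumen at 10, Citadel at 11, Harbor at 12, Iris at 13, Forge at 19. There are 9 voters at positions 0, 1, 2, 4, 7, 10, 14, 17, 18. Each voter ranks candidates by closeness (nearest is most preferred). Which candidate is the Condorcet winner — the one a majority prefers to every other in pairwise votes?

With single-peaked preferences on a line, the Condorcet winner is the candidate closest to the median voter.
The median voter (position 7) is closest to Lumen at 10.
Check: Lumen vs Harbor — voters closer to Lumen: 6 of 9.

Lumen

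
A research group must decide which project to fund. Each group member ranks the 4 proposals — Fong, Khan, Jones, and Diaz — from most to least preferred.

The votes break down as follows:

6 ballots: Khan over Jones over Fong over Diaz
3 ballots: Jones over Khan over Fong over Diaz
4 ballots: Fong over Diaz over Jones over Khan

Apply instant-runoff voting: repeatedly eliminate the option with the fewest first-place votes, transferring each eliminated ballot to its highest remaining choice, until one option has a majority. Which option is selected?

Round 1: Khan 6, Fong 4, Jones 3, Diaz 0. Diaz has the fewest and is eliminated.
Round 2: Khan 6, Fong 4, Jones 3. Jones has the fewest and is eliminated.
Round 3: Khan 9, Fong 4. Khan has a majority.

Khan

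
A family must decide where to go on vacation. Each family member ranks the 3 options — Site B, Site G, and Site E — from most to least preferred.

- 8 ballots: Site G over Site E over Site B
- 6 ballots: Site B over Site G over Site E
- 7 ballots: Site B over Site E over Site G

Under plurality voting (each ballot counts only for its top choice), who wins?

Site B

First-place vote totals:
  Site B: 13
  Site G: 8
  Site E: 0
Site B has the most first-place votes.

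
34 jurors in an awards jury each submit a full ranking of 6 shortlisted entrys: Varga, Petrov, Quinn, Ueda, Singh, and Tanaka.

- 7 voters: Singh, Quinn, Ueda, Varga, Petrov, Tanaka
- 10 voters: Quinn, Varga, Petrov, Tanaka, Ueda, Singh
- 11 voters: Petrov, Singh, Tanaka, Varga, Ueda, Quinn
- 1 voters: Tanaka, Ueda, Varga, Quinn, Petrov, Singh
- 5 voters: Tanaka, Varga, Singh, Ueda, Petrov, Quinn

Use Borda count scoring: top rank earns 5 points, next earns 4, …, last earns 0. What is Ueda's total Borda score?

Borda scores:
  Varga: 7·2 + 10·4 + 11·2 + 3 + 5·4 = 99
  Petrov: 7·1 + 10·3 + 11·5 + 1 + 5·1 = 98
  Quinn: 7·4 + 10·5 + 11·0 + 2 + 5·0 = 80
  Ueda: 7·3 + 10·1 + 11·1 + 4 + 5·2 = 56
  Singh: 7·5 + 10·0 + 11·4 + 0 + 5·3 = 94
  Tanaka: 7·0 + 10·2 + 11·3 + 5 + 5·5 = 83

56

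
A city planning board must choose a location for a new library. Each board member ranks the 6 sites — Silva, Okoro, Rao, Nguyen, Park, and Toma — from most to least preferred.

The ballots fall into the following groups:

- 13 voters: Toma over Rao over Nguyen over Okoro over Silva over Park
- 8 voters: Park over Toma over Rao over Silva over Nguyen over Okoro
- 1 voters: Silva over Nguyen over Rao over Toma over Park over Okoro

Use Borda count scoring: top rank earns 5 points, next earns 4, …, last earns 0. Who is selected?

Toma

Borda scores:
  Silva: 13·1 + 8·2 + 5 = 34
  Okoro: 13·2 + 8·0 + 0 = 26
  Rao: 13·4 + 8·3 + 3 = 79
  Nguyen: 13·3 + 8·1 + 4 = 51
  Park: 13·0 + 8·5 + 1 = 41
  Toma: 13·5 + 8·4 + 2 = 99
Toma has the highest total.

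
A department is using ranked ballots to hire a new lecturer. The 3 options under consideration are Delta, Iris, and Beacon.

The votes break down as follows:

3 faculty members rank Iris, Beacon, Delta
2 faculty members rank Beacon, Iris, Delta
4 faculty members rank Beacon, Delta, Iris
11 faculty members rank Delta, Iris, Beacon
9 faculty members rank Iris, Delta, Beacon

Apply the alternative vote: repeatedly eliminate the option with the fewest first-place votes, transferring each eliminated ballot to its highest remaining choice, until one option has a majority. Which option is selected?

Delta

Round 1: Iris 12, Delta 11, Beacon 6. Beacon has the fewest and is eliminated.
Round 2: Delta 15, Iris 14. Delta has a majority.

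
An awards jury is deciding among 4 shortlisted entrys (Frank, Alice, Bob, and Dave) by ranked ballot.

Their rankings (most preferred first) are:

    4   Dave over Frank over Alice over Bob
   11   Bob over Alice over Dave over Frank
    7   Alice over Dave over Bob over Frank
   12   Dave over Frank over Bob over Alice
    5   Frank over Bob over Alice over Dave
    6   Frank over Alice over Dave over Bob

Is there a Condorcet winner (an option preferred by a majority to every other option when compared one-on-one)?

Head-to-head results (45 voters total):
Frank vs Alice: Frank wins 27–18.
Frank vs Bob: Frank wins 27–18.
Frank vs Dave: Dave wins 34–11.
Alice vs Bob: Bob wins 28–17.
Alice vs Dave: Alice wins 29–16.
Bob vs Dave: Dave wins 29–16.
No candidate beats all others: Frank beats Alice beats Dave beats Frank, a majority cycle.

No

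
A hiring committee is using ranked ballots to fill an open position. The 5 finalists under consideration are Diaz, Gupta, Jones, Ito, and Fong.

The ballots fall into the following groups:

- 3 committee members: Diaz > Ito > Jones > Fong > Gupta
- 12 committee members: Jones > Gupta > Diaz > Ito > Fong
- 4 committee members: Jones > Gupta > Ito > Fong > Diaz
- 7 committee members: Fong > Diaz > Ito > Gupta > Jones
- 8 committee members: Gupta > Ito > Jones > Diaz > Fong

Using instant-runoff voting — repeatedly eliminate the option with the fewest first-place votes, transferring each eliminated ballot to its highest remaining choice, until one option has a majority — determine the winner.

Round 1: Jones 16, Gupta 8, Fong 7, Diaz 3, Ito 0. Ito has the fewest and is eliminated.
Round 2: Jones 16, Gupta 8, Fong 7, Diaz 3. Diaz has the fewest and is eliminated.
Round 3: Jones 19, Gupta 8, Fong 7. Jones has a majority.

Jones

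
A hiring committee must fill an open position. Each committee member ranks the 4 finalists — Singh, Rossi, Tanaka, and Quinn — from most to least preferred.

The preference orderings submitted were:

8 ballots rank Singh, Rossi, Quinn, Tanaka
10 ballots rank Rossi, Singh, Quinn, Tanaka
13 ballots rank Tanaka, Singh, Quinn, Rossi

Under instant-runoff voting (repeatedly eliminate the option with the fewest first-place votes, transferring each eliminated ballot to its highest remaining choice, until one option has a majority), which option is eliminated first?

Round 1: Tanaka 13, Rossi 10, Singh 8, Quinn 0. Quinn has the fewest and is eliminated.
Round 2: Tanaka 13, Rossi 10, Singh 8. Singh has the fewest and is eliminated.
Round 3: Rossi 18, Tanaka 13. Rossi has a majority.

Quinn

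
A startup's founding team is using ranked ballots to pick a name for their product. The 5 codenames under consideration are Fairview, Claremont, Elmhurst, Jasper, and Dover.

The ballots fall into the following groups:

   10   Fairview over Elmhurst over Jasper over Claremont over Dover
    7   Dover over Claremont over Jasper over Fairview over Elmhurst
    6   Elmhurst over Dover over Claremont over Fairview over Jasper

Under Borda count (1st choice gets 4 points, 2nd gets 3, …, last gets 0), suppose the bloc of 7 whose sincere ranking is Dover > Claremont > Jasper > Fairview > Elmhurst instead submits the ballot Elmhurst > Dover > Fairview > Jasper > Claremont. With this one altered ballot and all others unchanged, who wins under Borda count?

Borda totals with the altered ballot: Fairview 60, Claremont 22, Elmhurst 82, Jasper 27, Dover 39.
The winner is unchanged: still Elmhurst.

Elmhurst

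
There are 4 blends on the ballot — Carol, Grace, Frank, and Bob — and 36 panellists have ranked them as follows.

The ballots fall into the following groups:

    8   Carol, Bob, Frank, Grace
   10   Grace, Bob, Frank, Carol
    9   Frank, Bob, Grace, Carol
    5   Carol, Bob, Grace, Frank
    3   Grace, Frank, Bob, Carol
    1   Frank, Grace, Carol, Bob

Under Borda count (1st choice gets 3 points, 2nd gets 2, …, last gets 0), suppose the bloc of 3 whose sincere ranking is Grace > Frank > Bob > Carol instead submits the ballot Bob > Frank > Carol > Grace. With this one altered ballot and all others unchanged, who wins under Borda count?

Bob

Borda totals with the altered ballot: Carol 43, Grace 46, Frank 54, Bob 73.
The winner is unchanged: still Bob.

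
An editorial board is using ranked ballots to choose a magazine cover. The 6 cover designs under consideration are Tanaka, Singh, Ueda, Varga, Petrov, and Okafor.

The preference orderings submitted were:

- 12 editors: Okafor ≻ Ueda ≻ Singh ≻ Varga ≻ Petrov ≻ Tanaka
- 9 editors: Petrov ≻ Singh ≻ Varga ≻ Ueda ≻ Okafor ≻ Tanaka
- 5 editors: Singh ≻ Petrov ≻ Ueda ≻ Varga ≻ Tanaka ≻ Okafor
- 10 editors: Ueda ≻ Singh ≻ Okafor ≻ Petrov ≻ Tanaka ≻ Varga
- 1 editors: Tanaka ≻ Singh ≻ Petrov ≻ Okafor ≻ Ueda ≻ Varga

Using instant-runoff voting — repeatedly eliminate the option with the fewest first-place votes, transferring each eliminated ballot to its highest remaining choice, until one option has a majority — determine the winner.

Okafor

Round 1: Okafor 12, Ueda 10, Petrov 9, Singh 5, Tanaka 1, Varga 0. Varga has the fewest and is eliminated.
Round 2: Okafor 12, Ueda 10, Petrov 9, Singh 5, Tanaka 1. Tanaka has the fewest and is eliminated.
Round 3: Okafor 12, Ueda 10, Petrov 9, Singh 6. Singh has the fewest and is eliminated.
Round 4: Petrov 15, Okafor 12, Ueda 10. Ueda has the fewest and is eliminated.
Round 5: Okafor 22, Petrov 15. Okafor has a majority.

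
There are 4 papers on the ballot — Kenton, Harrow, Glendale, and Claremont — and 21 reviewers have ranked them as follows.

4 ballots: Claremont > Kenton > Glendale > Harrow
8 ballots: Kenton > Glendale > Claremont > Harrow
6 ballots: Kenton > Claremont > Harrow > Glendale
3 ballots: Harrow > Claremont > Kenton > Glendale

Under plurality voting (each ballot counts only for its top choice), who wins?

First-place vote totals:
  Kenton: 14
  Harrow: 3
  Glendale: 0
  Claremont: 4
Kenton has the most first-place votes.

Kenton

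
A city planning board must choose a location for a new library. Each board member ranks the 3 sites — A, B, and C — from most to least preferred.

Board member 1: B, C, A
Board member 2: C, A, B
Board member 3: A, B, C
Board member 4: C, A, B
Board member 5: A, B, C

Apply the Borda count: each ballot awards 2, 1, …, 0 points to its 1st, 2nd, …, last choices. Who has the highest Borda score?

Borda scores:
  A: 0 + 1 + 2 + 1 + 2 = 6
  B: 2 + 0 + 1 + 0 + 1 = 4
  C: 1 + 2 + 0 + 2 + 0 = 5
A has the highest total.

A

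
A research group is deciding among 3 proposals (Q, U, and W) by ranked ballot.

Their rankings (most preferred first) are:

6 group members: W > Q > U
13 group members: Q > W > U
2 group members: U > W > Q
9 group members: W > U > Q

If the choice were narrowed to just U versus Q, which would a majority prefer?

Ballots ranking U above Q: 2+9 = 11.
Ballots ranking Q above U: 6+13 = 19.
Q wins the head-to-head, 19–11.

Q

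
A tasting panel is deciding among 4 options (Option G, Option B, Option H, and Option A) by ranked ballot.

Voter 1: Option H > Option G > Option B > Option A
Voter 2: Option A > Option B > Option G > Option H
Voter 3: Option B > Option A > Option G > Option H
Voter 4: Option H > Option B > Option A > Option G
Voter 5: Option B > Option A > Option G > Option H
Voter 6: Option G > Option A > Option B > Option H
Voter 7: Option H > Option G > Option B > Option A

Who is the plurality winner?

Option H

First-place vote totals:
  Option G: 1
  Option B: 2
  Option H: 3
  Option A: 1
Option H has the most first-place votes.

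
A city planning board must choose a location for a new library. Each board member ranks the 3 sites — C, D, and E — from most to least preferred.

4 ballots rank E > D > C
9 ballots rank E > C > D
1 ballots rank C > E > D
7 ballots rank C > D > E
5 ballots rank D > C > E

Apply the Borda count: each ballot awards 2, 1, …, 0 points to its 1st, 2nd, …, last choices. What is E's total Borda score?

Borda scores:
  C: 4·0 + 9·1 + 2 + 7·2 + 5·1 = 30
  D: 4·1 + 9·0 + 0 + 7·1 + 5·2 = 21
  E: 4·2 + 9·2 + 1 + 7·0 + 5·0 = 27

27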